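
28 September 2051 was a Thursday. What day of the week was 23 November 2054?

Day-of-year of September 28, 2051: 271.
Day-of-year of November 23, 2054: 327.
2051 has 365 days, so 365 − 271 = 94 days remain in 2051.
Full years: 2052: 366; 2053: 365. Sum = 731.
Total: 94 + 731 + 327 = 1152 days.
1152 mod 7 = 4, so 4 days after Thursday is Monday.

Monday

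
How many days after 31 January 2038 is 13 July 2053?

5642

Day-of-year of January 31, 2038: 31.
Day-of-year of July 13, 2053: 194.
2038 has 365 days, so 365 − 31 = 334 days remain in 2038.
Full years 2039–2052: 10 common + 4 leap = 10×365 + 4×366 = 5114 days.
Total: 334 + 5114 + 194 = 5642 days.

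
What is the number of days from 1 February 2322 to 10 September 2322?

February 2322: 28 − 1 = 27 days remain (2322 is not a leap year, so February has 28 days).
Then March (31), April (30), May (31), June (30), July (31), August (31): 31 + 30 + 31 + 30 + 31 + 31 = 184 days.
September 1–10, 2322: 10 days.
Total: 27 + 184 + 10 = 221 days.

221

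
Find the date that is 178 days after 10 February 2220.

6 August 2220

Count 178 days after February 10, 2220:
February 2220: 29 − 10 = 19 days remain (2220 is a leap year, so February has 29 days).
Then March (31), April (30), May (31), June (30), July (31): 31 + 30 + 31 + 30 + 31 = 153 days.
August 1–6, 2220: 6 days.
Total: 19 + 153 + 6 = 178 days.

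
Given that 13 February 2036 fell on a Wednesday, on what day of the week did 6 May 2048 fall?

From February 13, 2036 to February 13, 2048: 12 years, of which 3 contain a Feb 29 — 9×365 + 3×366 = 4383 days.
February 2048: 29 − 13 = 16 days remain (2048 is a leap year, so February has 29 days).
Then March (31), April (30): 31 + 30 = 61 days.
May 1–6, 2048: 6 days.
Residual: 83 days.
Total: 4466 days.
4466 is a multiple of 7, so 6 May 2048 falls on the same weekday: Wednesday.

Wednesday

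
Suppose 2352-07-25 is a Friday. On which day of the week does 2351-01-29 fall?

Monday

Count forward from the earlier date (January 29, 2351) to the later (July 25, 2352):
Day-of-year of January 29, 2351: 29.
Day-of-year of July 25, 2352: 207.
2351 has 365 days, so 365 − 29 = 336 days remain in 2351.
Total: 336 + 207 = 543 days.
543 mod 7 = 4, so 4 days before Friday is Monday.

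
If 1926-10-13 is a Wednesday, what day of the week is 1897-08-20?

Friday

Count forward from the earlier date (August 20, 1897) to the later (October 13, 1926):
From August 20, 1897 to August 20, 1926: 29 years, of which 6 contain a Feb 29 — 23×365 + 6×366 = 10591 days.
(1900 is not a leap year (divisible by 100 but not 400).)
August 1926: 31 − 20 = 11 days remain.
Then September (30): 30 days.
October 1–13, 1926: 13 days.
Residual: 54 days.
Total: 10645 days.
10645 mod 7 = 5, so 5 days before Wednesday is Friday.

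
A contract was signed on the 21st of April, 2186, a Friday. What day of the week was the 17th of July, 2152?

Count forward from the earlier date (July 17, 2152) to the later (April 21, 2186):
From July 17, 2152 to July 17, 2185: 33 years, of which 8 contain a Feb 29 — 25×365 + 8×366 = 12053 days.
July 2185: 31 − 17 = 14 days remain.
Then August (31), September (30), October (31), November (30), December (31), January (31), February 2186 (28), March (31): 31 + 30 + 31 + 30 + 31 + 31 + 28 + 31 = 243 days.
April 1–21, 2186: 21 days.
Residual: 278 days.
Total: 12331 days.
12331 mod 7 = 4, so 4 days before Friday is Monday.

Monday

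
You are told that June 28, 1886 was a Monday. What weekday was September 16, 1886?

Thursday

June 1886: 30 − 28 = 2 days remain.
Then July (31), August (31): 31 + 31 = 62 days.
September 1–16, 1886: 16 days.
Total: 2 + 62 + 16 = 80 days.
80 mod 7 = 3, so 3 days after Monday is Thursday.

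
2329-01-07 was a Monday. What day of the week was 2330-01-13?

January 2329: 31 − 7 = 24 days remain.
Then 11 full months totalling 334 days.
January 1–13, 2330: 13 days.
Total: 24 + 334 + 13 = 371 days.
371 is a multiple of 7, so 2330-01-13 falls on the same weekday: Monday.

Monday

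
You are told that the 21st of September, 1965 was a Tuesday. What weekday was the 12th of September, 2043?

Day-of-year of September 21, 1965: 264.
Day-of-year of September 12, 2043: 255.
1965 has 365 days, so 365 − 264 = 101 days remain in 1965.
Full years 1966–2042: 58 common + 19 leap = 58×365 + 19×366 = 28124 days.
Total: 101 + 28124 + 255 = 28480 days.
28480 mod 7 = 4, so 4 days after Tuesday is Saturday.

Saturday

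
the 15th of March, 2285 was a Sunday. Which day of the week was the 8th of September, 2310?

Thursday

From March 15, 2285 to March 15, 2310: 25 years, of which 5 contain a Feb 29 — 20×365 + 5×366 = 9130 days.
(2300 is not a leap year (divisible by 100 but not 400).)
March 2310: 31 − 15 = 16 days remain.
Then April (30), May (31), June (30), July (31), August (31): 30 + 31 + 30 + 31 + 31 = 153 days.
September 1–8, 2310: 8 days.
Residual: 177 days.
Total: 9307 days.
9307 mod 7 = 4, so 4 days after Sunday is Thursday.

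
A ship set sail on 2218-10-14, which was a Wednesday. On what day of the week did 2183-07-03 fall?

Thursday

Count forward from the earlier date (July 3, 2183) to the later (October 14, 2218):
From July 3, 2183 to July 3, 2218: 35 years, of which 8 contain a Feb 29 — 27×365 + 8×366 = 12783 days.
(2200 is not a leap year (divisible by 100 but not 400).)
July 2218: 31 − 3 = 28 days remain.
Then August (31), September (30): 31 + 30 = 61 days.
October 1–14, 2218: 14 days.
Residual: 103 days.
Total: 12886 days.
12886 mod 7 = 6, so 6 days before Wednesday is Thursday.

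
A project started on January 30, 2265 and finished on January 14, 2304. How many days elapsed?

Day-of-year of January 30, 2265: 30.
Day-of-year of January 14, 2304: 14.
2265 has 365 days, so 365 − 30 = 335 days remain in 2265.
Full years 2266–2303: 30 common + 8 leap = 30×365 + 8×366 = 13878 days.
Total: 335 + 13878 + 14 = 14227 days.

14227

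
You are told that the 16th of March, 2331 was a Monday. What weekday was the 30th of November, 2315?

Count forward from the earlier date (November 30, 2315) to the later (March 16, 2331):
Day-of-year of November 30, 2315: 334.
Day-of-year of March 16, 2331: 75.
2315 has 365 days, so 365 − 334 = 31 days remain in 2315.
Full years 2316–2330: 11 common + 4 leap = 11×365 + 4×366 = 5479 days.
Total: 31 + 5479 + 75 = 5585 days.
5585 mod 7 = 6, so 6 days before Monday is Tuesday.

Tuesday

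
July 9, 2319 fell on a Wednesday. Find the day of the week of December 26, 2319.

Friday

July 2319: 31 − 9 = 22 days remain.
Then August (31), September (30), October (31), November (30): 31 + 30 + 31 + 30 = 122 days.
December 1–26, 2319: 26 days.
Total: 22 + 122 + 26 = 170 days.
170 mod 7 = 2, so 2 days after Wednesday is Friday.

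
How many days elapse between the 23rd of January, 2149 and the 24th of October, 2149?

274

January 2149: 31 − 23 = 8 days remain.
Then February 2149 (28), March (31), April (30), May (31), June (30), July (31), August (31), September (30): 28 + 31 + 30 + 31 + 30 + 31 + 31 + 30 = 242 days.
October 1–24, 2149: 24 days.
Total: 8 + 242 + 24 = 274 days.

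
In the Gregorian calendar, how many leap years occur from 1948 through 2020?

Years divisible by 4: 1948, 1952, …, 2020 — 19 in all.
2000 is divisible by 400, so still leap.
No century exceptions apply. Count: 19.

19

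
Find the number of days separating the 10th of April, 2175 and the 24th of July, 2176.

471

April 10, 2175 → April 10, 2176: 366 days (2176 is a leap year).
April 2176: 30 − 10 = 20 days remain.
Then May (31), June (30): 31 + 30 = 61 days.
July 1–24, 2176: 24 days.
Residual: 105 days.
Total: 471 days.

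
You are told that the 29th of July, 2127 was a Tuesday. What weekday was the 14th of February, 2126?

Count forward from the earlier date (February 14, 2126) to the later (July 29, 2127):
February 2126: 28 − 14 = 14 days remain (2126 is not a leap year, so February has 28 days).
Then 16 full months totalling 487 days.
July 1–29, 2127: 29 days.
Total: 14 + 487 + 29 = 530 days.
530 mod 7 = 5, so 5 days before Tuesday is Thursday.

Thursday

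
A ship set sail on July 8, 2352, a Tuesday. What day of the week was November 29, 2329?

Friday

Count forward from the earlier date (November 29, 2329) to the later (July 8, 2352):
Day-of-year of November 29, 2329: 333.
Day-of-year of July 8, 2352: 190.
2329 has 365 days, so 365 − 333 = 32 days remain in 2329.
Full years 2330–2351: 17 common + 5 leap = 17×365 + 5×366 = 8035 days.
Total: 32 + 8035 + 190 = 8257 days.
8257 mod 7 = 4, so 4 days before Tuesday is Friday.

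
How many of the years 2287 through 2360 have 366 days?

Years divisible by 4: 2288, 2292, …, 2360 — 19 in all.
Of these, 2300 is divisible by 100 but not 400, so not leap.
Leap years: 19 − 1 = 18.

18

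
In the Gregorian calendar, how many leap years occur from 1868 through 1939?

Years divisible by 4: 1868, 1872, …, 1936 — 18 in all.
Of these, 1900 is divisible by 100 but not 400, so not leap.
Leap years: 18 − 1 = 17.

17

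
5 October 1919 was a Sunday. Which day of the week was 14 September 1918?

Saturday

Count forward from the earlier date (September 14, 1918) to the later (October 5, 1919):
September 1918: 30 − 14 = 16 days remain.
Then 12 full months totalling 365 days.
October 1–5, 1919: 5 days.
Total: 16 + 365 + 5 = 386 days.
386 mod 7 = 1, so 1 day before Sunday is Saturday.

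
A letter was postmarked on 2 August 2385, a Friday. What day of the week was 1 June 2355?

Count forward from the earlier date (June 1, 2355) to the later (August 2, 2385):
From June 1, 2355 to June 1, 2385: 30 years, of which 8 contain a Feb 29 — 22×365 + 8×366 = 10958 days.
June 2385: 30 − 1 = 29 days remain.
Then July (31): 31 days.
August 1–2, 2385: 2 days.
Residual: 62 days.
Total: 11020 days.
11020 mod 7 = 2, so 2 days before Friday is Wednesday.

Wednesday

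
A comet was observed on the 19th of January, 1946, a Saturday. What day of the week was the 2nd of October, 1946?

Wednesday

January 1946: 31 − 19 = 12 days remain.
Then February 1946 (28), March (31), April (30), May (31), June (30), July (31), August (31), September (30): 28 + 31 + 30 + 31 + 30 + 31 + 31 + 30 = 242 days.
October 1–2, 1946: 2 days.
Total: 12 + 242 + 2 = 256 days.
256 mod 7 = 4, so 4 days after Saturday is Wednesday.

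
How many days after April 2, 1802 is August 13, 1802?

April 1802: 30 − 2 = 28 days remain.
Then May (31), June (30), July (31): 31 + 30 + 31 = 92 days.
August 1–13, 1802: 13 days.
Total: 28 + 92 + 13 = 133 days.

133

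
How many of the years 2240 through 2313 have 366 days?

18

Years divisible by 4: 2240, 2244, …, 2312 — 19 in all.
Of these, 2300 is divisible by 100 but not 400, so not leap.
Leap years: 19 − 1 = 18.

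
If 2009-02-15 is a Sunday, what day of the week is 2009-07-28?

Tuesday

February 2009: 28 − 15 = 13 days remain (2009 is not a leap year, so February has 28 days).
Then March (31), April (30), May (31), June (30): 31 + 30 + 31 + 30 = 122 days.
July 1–28, 2009: 28 days.
Total: 13 + 122 + 28 = 163 days.
163 mod 7 = 2, so 2 days after Sunday is Tuesday.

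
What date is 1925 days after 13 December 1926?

21 March 1932

Count 1925 days after December 13, 1926:
Day-of-year of December 13, 1926: 347.
Day-of-year of March 21, 1932: 81.
1926 has 365 days, so 365 − 347 = 18 days remain in 1926.
Full years: 1927: 365; 1928: 366; 1929: 365; 1930: 365; 1931: 365. Sum = 1826.
Total: 18 + 1826 + 81 = 1925 days.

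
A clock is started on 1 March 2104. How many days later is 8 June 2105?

464

March 1, 2104 → March 1, 2105: 365 days.
March 2105: 31 − 1 = 30 days remain.
Then April (30), May (31): 30 + 31 = 61 days.
June 1–8, 2105: 8 days.
Residual: 99 days.
Total: 464 days.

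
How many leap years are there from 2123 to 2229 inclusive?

Years divisible by 4: 2124, 2128, …, 2228 — 27 in all.
Of these, 2200 is divisible by 100 but not 400, so not leap.
Leap years: 27 − 1 = 26.

26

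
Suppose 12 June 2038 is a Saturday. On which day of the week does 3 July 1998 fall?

Friday

Count forward from the earlier date (July 3, 1998) to the later (June 12, 2038):
Day-of-year of July 3, 1998: 184.
Day-of-year of June 12, 2038: 163.
1998 has 365 days, so 365 − 184 = 181 days remain in 1998.
Full years 1999–2037: 29 common + 10 leap = 29×365 + 10×366 = 14245 days.
Total: 181 + 14245 + 163 = 14589 days.
14589 mod 7 = 1, so 1 day before Saturday is Friday.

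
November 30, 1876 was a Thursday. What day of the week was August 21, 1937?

Day-of-year of November 30, 1876: 335.
Day-of-year of August 21, 1937: 233.
1876 has 366 days, so 366 − 335 = 31 days remain in 1876.
Full years 1877–1936: 46 common + 14 leap = 46×365 + 14×366 = 21914 days.
Total: 31 + 21914 + 233 = 22178 days.
22178 mod 7 = 2, so 2 days after Thursday is Saturday.

Saturday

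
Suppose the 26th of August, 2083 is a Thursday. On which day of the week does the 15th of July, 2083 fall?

Thursday

Count forward from the earlier date (July 15, 2083) to the later (August 26, 2083):
July 2083: 31 − 15 = 16 days remain.
August 1–26, 2083: 26 days.
Total: 16 + 26 = 42 days.
42 is a multiple of 7, so the 15th of July, 2083 falls on the same weekday: Thursday.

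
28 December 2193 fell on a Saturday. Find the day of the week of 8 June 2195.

December 2193: 31 − 28 = 3 days remain.
Then 17 full months totalling 516 days.
June 1–8, 2195: 8 days.
Total: 3 + 516 + 8 = 527 days.
527 mod 7 = 2, so 2 days after Saturday is Monday.

Monday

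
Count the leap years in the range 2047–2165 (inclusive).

Years divisible by 4: 2048, 2052, …, 2164 — 30 in all.
Of these, 2100 is divisible by 100 but not 400, so not leap.
Leap years: 30 − 1 = 29.

29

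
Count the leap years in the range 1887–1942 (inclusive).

Years divisible by 4: 1888, 1892, …, 1940 — 14 in all.
Of these, 1900 is divisible by 100 but not 400, so not leap.
Leap years: 14 − 1 = 13.

13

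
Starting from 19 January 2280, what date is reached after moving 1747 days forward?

31 October 2284

Count 1747 days after January 19, 2280:
Day-of-year of January 19, 2280: 19.
Day-of-year of October 31, 2284: 305.
2280 has 366 days, so 366 − 19 = 347 days remain in 2280.
Full years: 2281: 365; 2282: 365; 2283: 365. Sum = 1095.
Total: 347 + 1095 + 305 = 1747 days.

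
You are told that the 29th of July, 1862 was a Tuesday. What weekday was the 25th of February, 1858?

Count forward from the earlier date (February 25, 1858) to the later (July 29, 1862):
February 25, 1858 → February 25, 1859: 365 days.
February 25, 1859 → February 25, 1860: 365 days.
February 25, 1860 → February 25, 1861: 366 days (1860 is a leap year).
February 25, 1861 → February 25, 1862: 365 days.
February 1862: 28 − 25 = 3 days remain (1862 is not a leap year, so February has 28 days).
Then March (31), April (30), May (31), June (30): 31 + 30 + 31 + 30 = 122 days.
July 1–29, 1862: 29 days.
Residual: 154 days.
Total: 1615 days.
1615 mod 7 = 5, so 5 days before Tuesday is Thursday.

Thursday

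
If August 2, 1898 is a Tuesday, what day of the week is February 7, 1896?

Count forward from the earlier date (February 7, 1896) to the later (August 2, 1898):
Day-of-year of February 7, 1896: 38.
Day-of-year of August 2, 1898: 214.
1896 has 366 days, so 366 − 38 = 328 days remain in 1896.
Full years: 1897: 365. Sum = 365.
Total: 328 + 365 + 214 = 907 days.
907 mod 7 = 4, so 4 days before Tuesday is Friday.

Friday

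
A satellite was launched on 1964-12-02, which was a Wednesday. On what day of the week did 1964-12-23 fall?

Within December 1964: 23 − 2 = 21 days.
21 is a multiple of 7, so 1964-12-23 falls on the same weekday: Wednesday.

Wednesday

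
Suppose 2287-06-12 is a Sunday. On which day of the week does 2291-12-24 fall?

Day-of-year of June 12, 2287: 163.
Day-of-year of December 24, 2291: 358.
2287 has 365 days, so 365 − 163 = 202 days remain in 2287.
Full years: 2288: 366; 2289: 365; 2290: 365. Sum = 1096.
Total: 202 + 1096 + 358 = 1656 days.
1656 mod 7 = 4, so 4 days after Sunday is Thursday.

Thursday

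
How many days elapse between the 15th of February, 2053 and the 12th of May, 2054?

451

Day-of-year of February 15, 2053: 46.
Day-of-year of May 12, 2054: 132.
2053 has 365 days, so 365 − 46 = 319 days remain in 2053.
Total: 319 + 132 = 451 days.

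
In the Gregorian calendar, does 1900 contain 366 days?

1900 is not a leap year (divisible by 100 but not 400).

No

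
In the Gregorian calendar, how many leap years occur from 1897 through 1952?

Years divisible by 4: 1900, 1904, …, 1952 — 14 in all.
Of these, 1900 is divisible by 100 but not 400, so not leap.
Leap years: 14 − 1 = 13.

13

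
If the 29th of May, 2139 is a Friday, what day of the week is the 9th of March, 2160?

Day-of-year of May 29, 2139: 149.
Day-of-year of March 9, 2160: 69.
2139 has 365 days, so 365 − 149 = 216 days remain in 2139.
Full years 2140–2159: 15 common + 5 leap = 15×365 + 5×366 = 7305 days.
Total: 216 + 7305 + 69 = 7590 days.
7590 mod 7 = 2, so 2 days after Friday is Sunday.

Sunday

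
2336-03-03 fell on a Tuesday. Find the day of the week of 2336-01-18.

Saturday

Count forward from the earlier date (January 18, 2336) to the later (March 3, 2336):
January 2336: 31 − 18 = 13 days remain.
Then February 2336 (29): 29 days.
March 1–3, 2336: 3 days.
Total: 13 + 29 + 3 = 45 days.
45 mod 7 = 3, so 3 days before Tuesday is Saturday.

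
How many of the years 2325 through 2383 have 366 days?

Years divisible by 4: 2328, 2332, …, 2380 — 14 in all.
No century exceptions apply. Count: 14.

14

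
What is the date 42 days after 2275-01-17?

2275-02-28

Count 42 days after January 17, 2275:
January 2275: 31 − 17 = 14 days remain.
February 1–28, 2275: 28 days (2275 is not a leap year).
Total: 14 + 28 = 42 days.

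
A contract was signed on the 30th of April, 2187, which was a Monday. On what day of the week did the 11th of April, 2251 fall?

Friday

From April 30, 2187 to April 30, 2250: 63 years, of which 15 contain a Feb 29 — 48×365 + 15×366 = 23010 days.
(2200 is not a leap year (divisible by 100 but not 400).)
April 2250: 30 − 30 = 0 days remain.
Then 11 full months totalling 335 days.
April 1–11, 2251: 11 days.
Residual: 346 days.
Total: 23356 days.
23356 mod 7 = 4, so 4 days after Monday is Friday.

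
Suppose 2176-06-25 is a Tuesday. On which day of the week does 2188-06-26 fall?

Thursday

Day-of-year of June 25, 2176: 177.
Day-of-year of June 26, 2188: 178.
2176 has 366 days, so 366 − 177 = 189 days remain in 2176.
Full years 2177–2187: 9 common + 2 leap = 9×365 + 2×366 = 4017 days.
Total: 189 + 4017 + 178 = 4384 days.
4384 mod 7 = 2, so 2 days after Tuesday is Thursday.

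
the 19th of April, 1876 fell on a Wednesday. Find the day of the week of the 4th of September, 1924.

Thursday

Day-of-year of April 19, 1876: 110.
Day-of-year of September 4, 1924: 248.
1876 has 366 days, so 366 − 110 = 256 days remain in 1876.
Full years 1877–1923: 37 common + 10 leap = 37×365 + 10×366 = 17165 days.
Total: 256 + 17165 + 248 = 17669 days.
17669 mod 7 = 1, so 1 day after Wednesday is Thursday.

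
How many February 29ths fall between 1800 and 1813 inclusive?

Years divisible by 4 in [1800, 1813]: 1800, 1804, 1808, 1812.
Of these, 1800 is divisible by 100 but not 400, so not leap.
Leap years: 4 − 1 = 3.

3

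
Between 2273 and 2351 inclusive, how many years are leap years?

18

Years divisible by 4: 2276, 2280, …, 2348 — 19 in all.
Of these, 2300 is divisible by 100 but not 400, so not leap.
Leap years: 19 − 1 = 18.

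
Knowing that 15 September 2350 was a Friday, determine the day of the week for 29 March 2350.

Count forward from the earlier date (March 29, 2350) to the later (September 15, 2350):
March 2350: 31 − 29 = 2 days remain.
Then April (30), May (31), June (30), July (31), August (31): 30 + 31 + 30 + 31 + 31 = 153 days.
September 1–15, 2350: 15 days.
Total: 2 + 153 + 15 = 170 days.
170 mod 7 = 2, so 2 days before Friday is Wednesday.

Wednesday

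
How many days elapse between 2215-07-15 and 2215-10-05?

July 2215: 31 − 15 = 16 days remain.
Then August (31), September (30): 31 + 30 = 61 days.
October 1–5, 2215: 5 days.
Total: 16 + 61 + 5 = 82 days.

82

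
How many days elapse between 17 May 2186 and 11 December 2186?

208

May 2186: 31 − 17 = 14 days remain.
Then June (30), July (31), August (31), September (30), October (31), November (30): 30 + 31 + 31 + 30 + 31 + 30 = 183 days.
December 1–11, 2186: 11 days.
Total: 14 + 183 + 11 = 208 days.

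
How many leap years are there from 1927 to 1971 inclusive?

Years divisible by 4 in [1927, 1971]: 1928, 1932, 1936, 1940, 1944, 1948, 1952, 1956, 1960, 1964, 1968.
No century exceptions apply. Count: 11.

11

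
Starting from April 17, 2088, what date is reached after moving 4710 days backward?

May 26, 2075

Count 4710 days before April 17, 2088:
From May 26, 2075 to May 26, 2087: 12 years, of which 3 contain a Feb 29 — 9×365 + 3×366 = 4383 days.
May 2087: 31 − 26 = 5 days remain.
Then 10 full months totalling 305 days.
April 1–17, 2088: 17 days.
Residual: 327 days.
Total: 4710 days.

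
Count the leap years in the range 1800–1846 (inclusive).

11

Years divisible by 4 in [1800, 1846]: 1800, 1804, 1808, 1812, 1816, 1820, 1824, 1828, 1832, 1836, 1840, 1844.
Of these, 1800 is divisible by 100 but not 400, so not leap.
Leap years: 12 − 1 = 11.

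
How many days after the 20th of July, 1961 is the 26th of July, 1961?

Within July 1961: 26 − 20 = 6 days.

6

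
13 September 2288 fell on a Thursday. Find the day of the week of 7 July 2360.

From September 13, 2288 to September 13, 2359: 71 years, of which 16 contain a Feb 29 — 55×365 + 16×366 = 25931 days.
(2300 is not a leap year (divisible by 100 but not 400).)
September 2359: 30 − 13 = 17 days remain.
Then 9 full months totalling 274 days.
July 1–7, 2360: 7 days.
Residual: 298 days.
Total: 26229 days.
26229 is a multiple of 7, so 7 July 2360 falls on the same weekday: Thursday.

Thursday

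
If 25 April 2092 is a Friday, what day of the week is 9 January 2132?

Wednesday

From April 25, 2092 to April 25, 2131: 39 years, of which 8 contain a Feb 29 — 31×365 + 8×366 = 14243 days.
(2100 is not a leap year (divisible by 100 but not 400).)
April 2131: 30 − 25 = 5 days remain.
Then May (31), June (30), July (31), August (31), September (30), October (31), November (30), December (31): 31 + 30 + 31 + 31 + 30 + 31 + 30 + 31 = 245 days.
January 1–9, 2132: 9 days.
Residual: 259 days.
Total: 14502 days.
14502 mod 7 = 5, so 5 days after Friday is Wednesday.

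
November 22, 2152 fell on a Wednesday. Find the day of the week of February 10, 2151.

Count forward from the earlier date (February 10, 2151) to the later (November 22, 2152):
February 2151: 28 − 10 = 18 days remain (2151 is not a leap year, so February has 28 days).
Then 20 full months totalling 611 days.
November 1–22, 2152: 22 days.
Total: 18 + 611 + 22 = 651 days.
651 is a multiple of 7, so February 10, 2151 falls on the same weekday: Wednesday.

Wednesday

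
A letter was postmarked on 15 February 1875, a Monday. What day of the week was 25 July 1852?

Sunday

Count forward from the earlier date (July 25, 1852) to the later (February 15, 1875):
From July 25, 1852 to July 25, 1874: 22 years, of which 5 contain a Feb 29 — 17×365 + 5×366 = 8035 days.
July 1874: 31 − 25 = 6 days remain.
Then August (31), September (30), October (31), November (30), December (31), January (31): 31 + 30 + 31 + 30 + 31 + 31 = 184 days.
February 1–15, 1875: 15 days (1875 is not a leap year).
Residual: 205 days.
Total: 8240 days.
8240 mod 7 = 1, so 1 day before Monday is Sunday.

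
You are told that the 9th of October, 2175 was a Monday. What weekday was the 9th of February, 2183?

Day-of-year of October 9, 2175: 282.
Day-of-year of February 9, 2183: 40.
2175 has 365 days, so 365 − 282 = 83 days remain in 2175.
Full years 2176–2182: 5 common + 2 leap = 5×365 + 2×366 = 2557 days.
Total: 83 + 2557 + 40 = 2680 days.
2680 mod 7 = 6, so 6 days after Monday is Sunday.

Sunday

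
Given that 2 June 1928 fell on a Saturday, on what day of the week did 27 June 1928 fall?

Within June 1928: 27 − 2 = 25 days.
25 mod 7 = 4, so 4 days after Saturday is Wednesday.

Wednesday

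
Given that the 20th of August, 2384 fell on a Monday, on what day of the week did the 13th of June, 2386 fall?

Day-of-year of August 20, 2384: 233.
Day-of-year of June 13, 2386: 164.
2384 has 366 days, so 366 − 233 = 133 days remain in 2384.
Full years: 2385: 365. Sum = 365.
Total: 133 + 365 + 164 = 662 days.
662 mod 7 = 4, so 4 days after Monday is Friday.

Friday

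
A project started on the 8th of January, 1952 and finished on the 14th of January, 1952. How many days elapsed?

Within January 1952: 14 − 8 = 6 days.

6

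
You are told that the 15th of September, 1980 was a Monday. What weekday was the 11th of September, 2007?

Tuesday

From September 15, 1980 to September 15, 2006: 26 years, of which 6 contain a Feb 29 — 20×365 + 6×366 = 9496 days.
(2000 is a leap year (divisible by 400).)
September 2006: 30 − 15 = 15 days remain.
Then 11 full months totalling 335 days.
September 1–11, 2007: 11 days.
Residual: 361 days.
Total: 9857 days.
9857 mod 7 = 1, so 1 day after Monday is Tuesday.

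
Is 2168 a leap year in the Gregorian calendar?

Yes

2168 is a leap year.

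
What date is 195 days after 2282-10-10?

2283-04-23

Count 195 days after October 10, 2282:
October 2282: 31 − 10 = 21 days remain.
Then November (30), December (31), January (31), February 2283 (28), March (31): 30 + 31 + 31 + 28 + 31 = 151 days.
April 1–23, 2283: 23 days.
Total: 21 + 151 + 23 = 195 days.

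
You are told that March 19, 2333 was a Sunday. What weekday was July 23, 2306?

Monday

Count forward from the earlier date (July 23, 2306) to the later (March 19, 2333):
From July 23, 2306 to July 23, 2332: 26 years, of which 7 contain a Feb 29 — 19×365 + 7×366 = 9497 days.
July 2332: 31 − 23 = 8 days remain.
Then August (31), September (30), October (31), November (30), December (31), January (31), February 2333 (28): 31 + 30 + 31 + 30 + 31 + 31 + 28 = 212 days.
March 1–19, 2333: 19 days.
Residual: 239 days.
Total: 9736 days.
9736 mod 7 = 6, so 6 days before Sunday is Monday.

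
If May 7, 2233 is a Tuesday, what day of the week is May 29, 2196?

Count forward from the earlier date (May 29, 2196) to the later (May 7, 2233):
From May 29, 2196 to May 29, 2232: 36 years, of which 8 contain a Feb 29 — 28×365 + 8×366 = 13148 days.
(2200 is not a leap year (divisible by 100 but not 400).)
May 2232: 31 − 29 = 2 days remain.
Then 11 full months totalling 334 days.
May 1–7, 2233: 7 days.
Residual: 343 days.
Total: 13491 days.
13491 mod 7 = 2, so 2 days before Tuesday is Sunday.

Sunday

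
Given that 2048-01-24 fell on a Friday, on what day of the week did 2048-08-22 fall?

January 2048: 31 − 24 = 7 days remain.
Then February 2048 (29), March (31), April (30), May (31), June (30), July (31): 29 + 31 + 30 + 31 + 30 + 31 = 182 days.
August 1–22, 2048: 22 days.
Total: 7 + 182 + 22 = 211 days.
211 mod 7 = 1, so 1 day after Friday is Saturday.

Saturday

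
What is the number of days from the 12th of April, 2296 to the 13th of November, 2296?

215

April 2296: 30 − 12 = 18 days remain.
Then May (31), June (30), July (31), August (31), September (30), October (31): 31 + 30 + 31 + 31 + 30 + 31 = 184 days.
November 1–13, 2296: 13 days.
Total: 18 + 184 + 13 = 215 days.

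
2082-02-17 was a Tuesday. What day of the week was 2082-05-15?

Friday

February 2082: 28 − 17 = 11 days remain (2082 is not a leap year, so February has 28 days).
Then March (31), April (30): 31 + 30 = 61 days.
May 1–15, 2082: 15 days.
Total: 11 + 61 + 15 = 87 days.
87 mod 7 = 3, so 3 days after Tuesday is Friday.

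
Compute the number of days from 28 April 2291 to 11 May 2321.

10970

Day-of-year of April 28, 2291: 118.
Day-of-year of May 11, 2321: 131.
2291 has 365 days, so 365 − 118 = 247 days remain in 2291.
Full years 2292–2320: 22 common + 7 leap = 22×365 + 7×366 = 10592 days.
Total: 247 + 10592 + 131 = 10970 days.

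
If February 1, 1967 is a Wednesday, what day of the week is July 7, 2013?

Sunday

From February 1, 1967 to February 1, 2013: 46 years, of which 12 contain a Feb 29 — 34×365 + 12×366 = 16802 days.
(2000 is a leap year (divisible by 400).)
February 2013: 28 − 1 = 27 days remain (2013 is not a leap year, so February has 28 days).
Then March (31), April (30), May (31), June (30): 31 + 30 + 31 + 30 = 122 days.
July 1–7, 2013: 7 days.
Residual: 156 days.
Total: 16958 days.
16958 mod 7 = 4, so 4 days after Wednesday is Sunday.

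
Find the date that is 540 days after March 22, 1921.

September 13, 1922

Count 540 days after March 22, 1921:
March 1921: 31 − 22 = 9 days remain.
Then 17 full months totalling 518 days.
September 1–13, 1922: 13 days.
Total: 9 + 518 + 13 = 540 days.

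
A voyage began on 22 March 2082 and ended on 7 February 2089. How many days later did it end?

2514

Day-of-year of March 22, 2082: 81.
Day-of-year of February 7, 2089: 38.
2082 has 365 days, so 365 − 81 = 284 days remain in 2082.
Full years: 2083: 365; 2084: 366; 2085: 365; 2086: 365; 2087: 365; 2088: 366. Sum = 2192.
Total: 284 + 2192 + 38 = 2514 days.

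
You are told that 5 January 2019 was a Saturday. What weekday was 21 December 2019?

January 2019: 31 − 5 = 26 days remain.
Then 10 full months totalling 303 days.
December 1–21, 2019: 21 days.
Total: 26 + 303 + 21 = 350 days.
350 is a multiple of 7, so 21 December 2019 falls on the same weekday: Saturday.

Saturday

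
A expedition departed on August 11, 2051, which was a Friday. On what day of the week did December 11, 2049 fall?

Saturday

Count forward from the earlier date (December 11, 2049) to the later (August 11, 2051):
Day-of-year of December 11, 2049: 345.
Day-of-year of August 11, 2051: 223.
2049 has 365 days, so 365 − 345 = 20 days remain in 2049.
Full years: 2050: 365. Sum = 365.
Total: 20 + 365 + 223 = 608 days.
608 mod 7 = 6, so 6 days before Friday is Saturday.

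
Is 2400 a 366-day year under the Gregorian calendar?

2400 is a leap year (divisible by 400).

Yes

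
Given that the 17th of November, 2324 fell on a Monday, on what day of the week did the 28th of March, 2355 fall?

From November 17, 2324 to November 17, 2354: 30 years, of which 7 contain a Feb 29 — 23×365 + 7×366 = 10957 days.
November 2354: 30 − 17 = 13 days remain.
Then December (31), January (31), February 2355 (28): 31 + 31 + 28 = 90 days.
March 1–28, 2355: 28 days.
Residual: 131 days.
Total: 11088 days.
11088 is a multiple of 7, so the 28th of March, 2355 falls on the same weekday: Monday.

Monday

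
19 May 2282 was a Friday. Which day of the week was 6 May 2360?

Friday

Day-of-year of May 19, 2282: 139.
Day-of-year of May 6, 2360: 127.
2282 has 365 days, so 365 − 139 = 226 days remain in 2282.
Full years 2283–2359: 59 common + 18 leap = 59×365 + 18×366 = 28123 days.
Total: 226 + 28123 + 127 = 28476 days.
28476 is a multiple of 7, so 6 May 2360 falls on the same weekday: Friday.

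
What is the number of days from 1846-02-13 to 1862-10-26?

From February 13, 1846 to February 13, 1862: 16 years, of which 4 contain a Feb 29 — 12×365 + 4×366 = 5844 days.
February 1862: 28 − 13 = 15 days remain (1862 is not a leap year, so February has 28 days).
Then March (31), April (30), May (31), June (30), July (31), August (31), September (30): 31 + 30 + 31 + 30 + 31 + 31 + 30 = 214 days.
October 1–26, 1862: 26 days.
Residual: 255 days.
Total: 6099 days.

6099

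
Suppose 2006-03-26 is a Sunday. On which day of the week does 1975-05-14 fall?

Wednesday

Count forward from the earlier date (May 14, 1975) to the later (March 26, 2006):
Day-of-year of May 14, 1975: 134.
Day-of-year of March 26, 2006: 85.
1975 has 365 days, so 365 − 134 = 231 days remain in 1975.
Full years 1976–2005: 22 common + 8 leap = 22×365 + 8×366 = 10958 days.
Total: 231 + 10958 + 85 = 11274 days.
11274 mod 7 = 4, so 4 days before Sunday is Wednesday.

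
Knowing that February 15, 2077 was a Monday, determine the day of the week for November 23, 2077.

Tuesday

February 2077: 28 − 15 = 13 days remain (2077 is not a leap year, so February has 28 days).
Then March (31), April (30), May (31), June (30), July (31), August (31), September (30), October (31): 31 + 30 + 31 + 30 + 31 + 31 + 30 + 31 = 245 days.
November 1–23, 2077: 23 days.
Total: 13 + 245 + 23 = 281 days.
281 mod 7 = 1, so 1 day after Monday is Tuesday.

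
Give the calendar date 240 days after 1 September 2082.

29 April 2083

Count 240 days after September 1, 2082:
Day-of-year of September 1, 2082: 244.
Day-of-year of April 29, 2083: 119.
2082 has 365 days, so 365 − 244 = 121 days remain in 2082.
Total: 121 + 119 = 240 days.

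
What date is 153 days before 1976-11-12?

1976-06-12

Count 153 days before November 12, 1976:
June 1976: 30 − 12 = 18 days remain.
Then July (31), August (31), September (30), October (31): 31 + 31 + 30 + 31 = 123 days.
November 1–12, 1976: 12 days.
Total: 18 + 123 + 12 = 153 days.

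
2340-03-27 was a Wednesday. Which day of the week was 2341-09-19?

Friday

March 27, 2340 → March 27, 2341: 365 days.
March 2341: 31 − 27 = 4 days remain.
Then April (30), May (31), June (30), July (31), August (31): 30 + 31 + 30 + 31 + 31 = 153 days.
September 1–19, 2341: 19 days.
Residual: 176 days.
Total: 541 days.
541 mod 7 = 2, so 2 days after Wednesday is Friday.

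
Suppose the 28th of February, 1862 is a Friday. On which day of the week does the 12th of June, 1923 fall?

Tuesday

Day-of-year of February 28, 1862: 59.
Day-of-year of June 12, 1923: 163.
1862 has 365 days, so 365 − 59 = 306 days remain in 1862.
Full years 1863–1922: 46 common + 14 leap = 46×365 + 14×366 = 21914 days.
Total: 306 + 21914 + 163 = 22383 days.
22383 mod 7 = 4, so 4 days after Friday is Tuesday.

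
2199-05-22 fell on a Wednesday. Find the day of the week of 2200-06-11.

Day-of-year of May 22, 2199: 142.
Day-of-year of June 11, 2200: 162.
2199 has 365 days, so 365 − 142 = 223 days remain in 2199.
Total: 223 + 162 = 385 days.
385 is a multiple of 7, so 2200-06-11 falls on the same weekday: Wednesday.

Wednesday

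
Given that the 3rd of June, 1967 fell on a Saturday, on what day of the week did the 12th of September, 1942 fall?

Saturday

Count forward from the earlier date (September 12, 1942) to the later (June 3, 1967):
Day-of-year of September 12, 1942: 255.
Day-of-year of June 3, 1967: 154.
1942 has 365 days, so 365 − 255 = 110 days remain in 1942.
Full years 1943–1966: 18 common + 6 leap = 18×365 + 6×366 = 8766 days.
Total: 110 + 8766 + 154 = 9030 days.
9030 is a multiple of 7, so the 12th of September, 1942 falls on the same weekday: Saturday.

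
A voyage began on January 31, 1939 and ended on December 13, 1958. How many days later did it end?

7256

Day-of-year of January 31, 1939: 31.
Day-of-year of December 13, 1958: 347.
1939 has 365 days, so 365 − 31 = 334 days remain in 1939.
Full years 1940–1957: 13 common + 5 leap = 13×365 + 5×366 = 6575 days.
Total: 334 + 6575 + 347 = 7256 days.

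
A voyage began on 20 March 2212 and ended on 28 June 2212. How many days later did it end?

March 2212: 31 − 20 = 11 days remain.
Then April (30), May (31): 30 + 31 = 61 days.
June 1–28, 2212: 28 days.
Total: 11 + 61 + 28 = 100 days.

100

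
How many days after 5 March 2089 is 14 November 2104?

From March 5, 2089 to March 5, 2104: 15 years, of which 3 contain a Feb 29 — 12×365 + 3×366 = 5478 days.
(2100 is not a leap year (divisible by 100 but not 400).)
March 2104: 31 − 5 = 26 days remain.
Then April (30), May (31), June (30), July (31), August (31), September (30), October (31): 30 + 31 + 30 + 31 + 31 + 30 + 31 = 214 days.
November 1–14, 2104: 14 days.
Residual: 254 days.
Total: 5732 days.

5732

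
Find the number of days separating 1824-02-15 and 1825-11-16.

640

Day-of-year of February 15, 1824: 46.
Day-of-year of November 16, 1825: 320.
1824 has 366 days, so 366 − 46 = 320 days remain in 1824.
Total: 320 + 320 = 640 days.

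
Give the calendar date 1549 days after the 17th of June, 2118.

the 13th of September, 2122

Count 1549 days after June 17, 2118:
Day-of-year of June 17, 2118: 168.
Day-of-year of September 13, 2122: 256.
2118 has 365 days, so 365 − 168 = 197 days remain in 2118.
Full years: 2119: 365; 2120: 366; 2121: 365. Sum = 1096.
Total: 197 + 1096 + 256 = 1549 days.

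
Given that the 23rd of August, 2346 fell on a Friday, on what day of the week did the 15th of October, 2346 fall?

Tuesday

August 2346: 31 − 23 = 8 days remain.
Then September (30): 30 days.
October 1–15, 2346: 15 days.
Total: 8 + 30 + 15 = 53 days.
53 mod 7 = 4, so 4 days after Friday is Tuesday.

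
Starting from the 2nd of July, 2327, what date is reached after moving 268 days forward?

the 26th of March, 2328

Count 268 days after July 2, 2327:
Day-of-year of July 2, 2327: 183.
Day-of-year of March 26, 2328: 86.
2327 has 365 days, so 365 − 183 = 182 days remain in 2327.
Total: 182 + 86 = 268 days.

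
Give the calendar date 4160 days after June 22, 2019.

November 11, 2030

Count 4160 days after June 22, 2019:
From June 22, 2019 to June 22, 2030: 11 years, of which 3 contain a Feb 29 — 8×365 + 3×366 = 4018 days.
June 2030: 30 − 22 = 8 days remain.
Then July (31), August (31), September (30), October (31): 31 + 31 + 30 + 31 = 123 days.
November 1–11, 2030: 11 days.
Residual: 142 days.
Total: 4160 days.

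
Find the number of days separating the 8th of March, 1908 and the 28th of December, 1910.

Day-of-year of March 8, 1908: 68.
Day-of-year of December 28, 1910: 362.
1908 has 366 days, so 366 − 68 = 298 days remain in 1908.
Full years: 1909: 365. Sum = 365.
Total: 298 + 365 + 362 = 1025 days.

1025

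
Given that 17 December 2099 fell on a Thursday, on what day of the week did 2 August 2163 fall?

From December 17, 2099 to December 17, 2162: 63 years, of which 15 contain a Feb 29 — 48×365 + 15×366 = 23010 days.
(2100 is not a leap year (divisible by 100 but not 400).)
December 2162: 31 − 17 = 14 days remain.
Then January (31), February 2163 (28), March (31), April (30), May (31), June (30), July (31): 31 + 28 + 31 + 30 + 31 + 30 + 31 = 212 days.
August 1–2, 2163: 2 days.
Residual: 228 days.
Total: 23238 days.
23238 mod 7 = 5, so 5 days after Thursday is Tuesday.

Tuesday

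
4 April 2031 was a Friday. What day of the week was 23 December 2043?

From April 4, 2031 to April 4, 2043: 12 years, of which 3 contain a Feb 29 — 9×365 + 3×366 = 4383 days.
April 2043: 30 − 4 = 26 days remain.
Then May (31), June (30), July (31), August (31), September (30), October (31), November (30): 31 + 30 + 31 + 31 + 30 + 31 + 30 = 214 days.
December 1–23, 2043: 23 days.
Residual: 263 days.
Total: 4646 days.
4646 mod 7 = 5, so 5 days after Friday is Wednesday.

Wednesday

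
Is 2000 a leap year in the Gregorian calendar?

Yes

2000 is a leap year (divisible by 400).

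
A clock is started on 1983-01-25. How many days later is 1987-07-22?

January 25, 1983 → January 25, 1984: 365 days.
January 25, 1984 → January 25, 1985: 366 days (1984 is a leap year).
January 25, 1985 → January 25, 1986: 365 days.
January 25, 1986 → January 25, 1987: 365 days.
January 1987: 31 − 25 = 6 days remain.
Then February 1987 (28), March (31), April (30), May (31), June (30): 28 + 31 + 30 + 31 + 30 = 150 days.
July 1–22, 1987: 22 days.
Residual: 178 days.
Total: 1639 days.

1639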